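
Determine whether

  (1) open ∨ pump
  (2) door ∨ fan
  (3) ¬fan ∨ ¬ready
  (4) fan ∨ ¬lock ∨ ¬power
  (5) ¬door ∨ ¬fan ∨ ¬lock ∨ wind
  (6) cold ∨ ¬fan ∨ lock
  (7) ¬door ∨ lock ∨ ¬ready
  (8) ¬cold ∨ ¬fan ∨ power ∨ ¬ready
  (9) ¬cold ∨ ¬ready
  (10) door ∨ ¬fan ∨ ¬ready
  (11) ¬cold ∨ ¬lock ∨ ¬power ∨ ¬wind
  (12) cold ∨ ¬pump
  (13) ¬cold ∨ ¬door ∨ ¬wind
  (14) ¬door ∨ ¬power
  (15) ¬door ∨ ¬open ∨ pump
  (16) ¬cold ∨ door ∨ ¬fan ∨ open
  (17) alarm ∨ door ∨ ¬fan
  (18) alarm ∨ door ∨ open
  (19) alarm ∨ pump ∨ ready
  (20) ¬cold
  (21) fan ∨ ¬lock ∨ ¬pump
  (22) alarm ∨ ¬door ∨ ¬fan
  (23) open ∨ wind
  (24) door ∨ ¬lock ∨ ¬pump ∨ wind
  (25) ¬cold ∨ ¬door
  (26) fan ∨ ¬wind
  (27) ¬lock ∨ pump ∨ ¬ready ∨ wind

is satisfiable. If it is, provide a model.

Unit clause (¬cold) forces cold = False.
In (cold ∨ ¬pump) only ¬pump is left, so pump = False.
In (open ∨ pump) only open is left, so open = True.
In (¬door ∨ ¬open ∨ pump) only ¬door is left, so door = False.
In (door ∨ fan) only fan is left, so fan = True.
In (¬fan ∨ ¬ready) only ¬ready is left, so ready = False.
In (cold ∨ ¬fan ∨ lock) only lock is left, so lock = True.
In (alarm ∨ door ∨ ¬fan) only alarm is left, so alarm = True.
Set power = True.
Set wind = False.
All clauses satisfied.

lock = True, door = False, power = True, pump = False, alarm = True, ready = False, fan = True, wind = False, cold = False, open = True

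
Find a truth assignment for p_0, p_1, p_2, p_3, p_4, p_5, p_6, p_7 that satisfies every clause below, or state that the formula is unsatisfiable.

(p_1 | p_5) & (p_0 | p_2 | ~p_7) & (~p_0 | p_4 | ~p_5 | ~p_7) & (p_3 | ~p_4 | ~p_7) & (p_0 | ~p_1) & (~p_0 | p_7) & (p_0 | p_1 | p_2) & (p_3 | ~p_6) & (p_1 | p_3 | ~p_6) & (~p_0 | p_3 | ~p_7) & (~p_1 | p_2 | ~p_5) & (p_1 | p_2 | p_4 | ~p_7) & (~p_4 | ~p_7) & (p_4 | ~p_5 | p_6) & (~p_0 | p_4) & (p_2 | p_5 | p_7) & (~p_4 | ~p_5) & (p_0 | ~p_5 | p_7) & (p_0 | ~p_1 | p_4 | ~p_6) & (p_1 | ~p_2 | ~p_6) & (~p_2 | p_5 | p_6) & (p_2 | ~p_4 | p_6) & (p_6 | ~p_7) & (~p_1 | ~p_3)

Case p_0 = True:
  (~p_0 | p_7) forces p_7 = True.
  (~p_0 | p_3 | ~p_7) forces p_3 = True.
  (~p_4 | ~p_7) forces p_4 = False.
  Clause (~p_0 | p_4) is falsified — contradiction.
Case p_0 = False:
  (p_0 | ~p_1) forces p_1 = False.
  (p_1 | p_5) forces p_5 = True.
  (p_0 | p_1 | p_2) forces p_2 = True.
  (~p_4 | ~p_5) forces p_4 = False.
  (p_4 | ~p_5 | p_6) forces p_6 = True.
  Clause (p_1 | ~p_2 | ~p_6) is falsified — contradiction.
Both cases fail, so the formula is unsatisfiable.

The formula is unsatisfiable.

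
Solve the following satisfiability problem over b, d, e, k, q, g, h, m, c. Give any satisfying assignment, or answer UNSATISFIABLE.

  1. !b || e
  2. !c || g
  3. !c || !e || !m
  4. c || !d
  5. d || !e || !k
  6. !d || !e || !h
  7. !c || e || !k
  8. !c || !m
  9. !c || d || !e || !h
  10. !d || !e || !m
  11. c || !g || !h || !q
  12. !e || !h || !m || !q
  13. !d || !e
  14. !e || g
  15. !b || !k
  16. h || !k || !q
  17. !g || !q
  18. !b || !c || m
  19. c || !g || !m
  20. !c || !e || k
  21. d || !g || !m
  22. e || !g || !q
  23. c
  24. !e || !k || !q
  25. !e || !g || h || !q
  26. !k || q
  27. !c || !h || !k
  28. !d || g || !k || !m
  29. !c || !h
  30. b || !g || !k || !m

b = False, d = False, e = False, k = False, q = False, g = True, h = False, m = False, c = True

Unit clause (c) forces c = True.
In (!c || !h) only !h is left, so h = False.
In (!c || g) only g is left, so g = True.
In (!c || !m) only !m is left, so m = False.
In (!g || !q) only !q is left, so q = False.
In (!b || !c || m) only !b is left, so b = False.
In (!k || q) only !k is left, so k = False.
In (!c || !e || k) only !e is left, so e = False.
Set d = False.
All clauses satisfied.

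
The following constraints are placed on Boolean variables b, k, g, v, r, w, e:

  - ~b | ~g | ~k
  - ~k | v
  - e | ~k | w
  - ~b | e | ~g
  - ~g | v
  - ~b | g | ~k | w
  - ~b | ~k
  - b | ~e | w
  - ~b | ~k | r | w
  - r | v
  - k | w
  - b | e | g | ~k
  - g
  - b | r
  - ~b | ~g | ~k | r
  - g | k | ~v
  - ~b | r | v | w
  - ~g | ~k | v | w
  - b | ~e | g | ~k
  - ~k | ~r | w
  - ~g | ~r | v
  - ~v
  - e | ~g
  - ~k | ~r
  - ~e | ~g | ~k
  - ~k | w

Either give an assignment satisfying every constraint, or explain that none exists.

The formula is unsatisfiable.

Case g = True:
  (~g | v) forces v = True.
  Clause (~v) is falsified — contradiction.
Case g = False:
  Clause (g) is falsified — contradiction.
Both cases fail, so the formula is unsatisfiable.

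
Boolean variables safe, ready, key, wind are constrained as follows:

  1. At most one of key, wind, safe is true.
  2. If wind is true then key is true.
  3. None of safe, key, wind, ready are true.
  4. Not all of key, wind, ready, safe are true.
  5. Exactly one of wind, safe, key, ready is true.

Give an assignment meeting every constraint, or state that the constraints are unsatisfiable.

Unsatisfiable

Case wind = True:
  Constraint (3) is violated (wind=T) — contradiction.
Case wind = False:
  (3) forces safe = False.
  (3) forces key = False.
  (3) forces ready = False.
  Constraint (5) is violated (wind=F, safe=F, key=F, ready=F) — contradiction.
Both cases fail — unsatisfiable.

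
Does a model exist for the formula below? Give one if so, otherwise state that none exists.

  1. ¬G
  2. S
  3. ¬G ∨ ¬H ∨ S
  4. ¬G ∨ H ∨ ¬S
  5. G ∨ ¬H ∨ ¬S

Unit clause (¬G) forces G = False.
Unit clause (S) forces S = True.
In (G ∨ ¬H ∨ ¬S) only ¬H is left, so H = False.
Check each clause:
  (¬G): ¬G holds.
  (S): S holds.
  (¬G ∨ ¬H ∨ S): ¬G holds.
  (¬G ∨ H ∨ ¬S): ¬G holds.
  (G ∨ ¬H ∨ ¬S): ¬H holds.
All clauses satisfied.

G=F, H=F, S=T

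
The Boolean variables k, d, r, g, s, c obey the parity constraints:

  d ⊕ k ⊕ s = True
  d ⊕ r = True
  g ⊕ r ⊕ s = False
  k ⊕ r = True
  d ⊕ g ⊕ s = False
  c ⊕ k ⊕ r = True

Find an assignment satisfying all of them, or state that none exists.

Unsatisfiable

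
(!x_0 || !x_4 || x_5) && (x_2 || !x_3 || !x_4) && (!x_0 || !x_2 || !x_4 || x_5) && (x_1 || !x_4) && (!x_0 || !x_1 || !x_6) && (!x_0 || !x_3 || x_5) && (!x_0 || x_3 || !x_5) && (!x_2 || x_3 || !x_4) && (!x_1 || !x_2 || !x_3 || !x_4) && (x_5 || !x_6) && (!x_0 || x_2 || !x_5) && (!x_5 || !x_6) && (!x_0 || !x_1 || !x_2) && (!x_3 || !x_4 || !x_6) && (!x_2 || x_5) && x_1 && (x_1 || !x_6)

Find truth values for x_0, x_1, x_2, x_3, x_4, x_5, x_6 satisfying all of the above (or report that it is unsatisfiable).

x_0 = False; x_1 = True; x_2 = False; x_3 = False; x_4 = False; x_5 = True; x_6 = False

Unit clause (x_1) forces x_1 = True.
Set x_0 = False.
Set x_2 = False.
Set x_3 = False.
Set x_4 = False.
Set x_5 = True.
  then (!x_5 || !x_6) forces x_6 = False.
All clauses satisfied.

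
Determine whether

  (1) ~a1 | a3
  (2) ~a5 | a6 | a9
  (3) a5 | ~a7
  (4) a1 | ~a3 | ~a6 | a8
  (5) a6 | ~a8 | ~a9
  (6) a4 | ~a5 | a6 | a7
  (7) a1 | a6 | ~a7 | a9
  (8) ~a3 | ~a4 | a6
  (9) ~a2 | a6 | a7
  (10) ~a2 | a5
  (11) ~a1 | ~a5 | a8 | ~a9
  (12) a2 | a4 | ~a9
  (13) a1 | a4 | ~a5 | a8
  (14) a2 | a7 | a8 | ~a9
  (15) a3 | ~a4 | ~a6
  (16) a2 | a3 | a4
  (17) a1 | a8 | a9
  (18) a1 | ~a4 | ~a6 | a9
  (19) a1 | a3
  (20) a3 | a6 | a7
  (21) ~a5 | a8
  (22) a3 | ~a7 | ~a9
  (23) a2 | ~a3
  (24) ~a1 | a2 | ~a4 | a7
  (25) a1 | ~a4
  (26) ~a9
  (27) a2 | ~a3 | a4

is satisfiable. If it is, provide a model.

a1=T, a2=T, a3=T, a4=T, a5=T, a6=T, a7=T, a8=T, a9=F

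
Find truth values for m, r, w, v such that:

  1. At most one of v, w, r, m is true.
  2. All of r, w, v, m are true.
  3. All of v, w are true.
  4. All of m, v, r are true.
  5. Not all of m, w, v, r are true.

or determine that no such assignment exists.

No satisfying assignment exists.

Case m = True:
  (1) with m=T forces v = False.
  Constraint (2) is violated (v=F) — contradiction.
Case m = False:
  Constraint (2) is violated (m=F) — contradiction.
Both cases fail — unsatisfiable.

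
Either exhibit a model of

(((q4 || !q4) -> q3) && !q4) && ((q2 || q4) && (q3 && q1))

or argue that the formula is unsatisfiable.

q1=T; q2=T; q3=T; q4=F

  ((q4 || !q4) -> q3) && !q4 = True
    (q4 || !q4) -> q3 = True
      q4 || !q4 = True
        !q4 = True
    !q4 = True
  (q2 || q4) && (q3 && q1) = True
    q2 || q4 = True
    q3 && q1 = True
Both conjuncts True, so the formula holds.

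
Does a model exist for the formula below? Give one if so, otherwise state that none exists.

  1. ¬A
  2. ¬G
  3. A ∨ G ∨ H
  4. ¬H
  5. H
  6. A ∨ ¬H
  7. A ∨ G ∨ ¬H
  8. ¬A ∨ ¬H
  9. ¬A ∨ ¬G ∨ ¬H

Unsatisfiable — no assignment works.

Case H = True:
  Clause (¬H) is falsified — contradiction.
Case H = False:
  Clause (H) is falsified — contradiction.
Both cases fail, so the formula is unsatisfiable.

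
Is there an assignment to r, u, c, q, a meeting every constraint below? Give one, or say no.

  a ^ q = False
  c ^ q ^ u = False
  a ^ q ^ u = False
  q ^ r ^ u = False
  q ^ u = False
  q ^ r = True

Unsatisfiable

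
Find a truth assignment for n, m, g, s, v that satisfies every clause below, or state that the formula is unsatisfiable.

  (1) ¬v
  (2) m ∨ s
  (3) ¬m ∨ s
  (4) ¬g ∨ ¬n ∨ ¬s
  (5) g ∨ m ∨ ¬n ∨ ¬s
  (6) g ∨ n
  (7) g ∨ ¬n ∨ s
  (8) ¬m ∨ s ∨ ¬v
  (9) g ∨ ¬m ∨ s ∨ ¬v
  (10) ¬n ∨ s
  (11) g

n=F, m=T, g=T, s=T, v=F

Unit clause (¬v) forces v = False.
Unit clause (g) forces g = True.
Set n = False.
Set m = True.
  then (¬m ∨ s) forces s = True.
All clauses satisfied.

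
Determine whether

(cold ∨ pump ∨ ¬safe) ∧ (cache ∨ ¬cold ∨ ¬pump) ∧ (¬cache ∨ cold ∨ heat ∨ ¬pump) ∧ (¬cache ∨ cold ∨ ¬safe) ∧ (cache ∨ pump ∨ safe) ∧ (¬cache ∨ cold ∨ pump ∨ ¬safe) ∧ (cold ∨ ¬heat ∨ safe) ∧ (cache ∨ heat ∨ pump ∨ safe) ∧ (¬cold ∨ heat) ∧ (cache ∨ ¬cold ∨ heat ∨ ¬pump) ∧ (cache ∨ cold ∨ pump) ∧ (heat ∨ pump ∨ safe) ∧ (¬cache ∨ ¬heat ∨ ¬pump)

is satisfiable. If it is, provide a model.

pump = False, cold = True, safe = False, cache = True, heat = True

Set pump = False.
Try cold = False:
  (cold ∨ pump ∨ ¬safe) forces safe = False.
  (cache ∨ pump ∨ safe) forces cache = True.
  (cold ∨ ¬heat ∨ safe) forces heat = False.
  clause (heat ∨ pump ∨ safe) is falsified — backtrack.
So cold = True.
  then (¬cold ∨ heat) forces heat = True.
Set safe = False.
  then (cache ∨ pump ∨ safe) forces cache = True.
All clauses satisfied.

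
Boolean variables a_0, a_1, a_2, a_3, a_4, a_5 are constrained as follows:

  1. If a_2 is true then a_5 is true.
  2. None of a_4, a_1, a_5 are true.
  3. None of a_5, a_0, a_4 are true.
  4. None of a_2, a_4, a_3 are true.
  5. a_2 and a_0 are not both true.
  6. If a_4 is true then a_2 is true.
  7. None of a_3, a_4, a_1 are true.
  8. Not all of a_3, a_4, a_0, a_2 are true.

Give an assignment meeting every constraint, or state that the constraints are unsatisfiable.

a_0 = False, a_1 = False, a_2 = False, a_3 = False, a_4 = False, a_5 = False

  (1) a_2=F ⇒ a_5: vacuous ✓
  (2) {a_4, a_1, a_5}: 0 true — none ✓
  (3) {a_5, a_0, a_4}: 0 true — none ✓
  (4) {a_2, a_4, a_3}: 0 true — none ✓
  (5) a_2=F, a_0=F — not both ✓
  (6) a_4=F ⇒ a_2: vacuous ✓
  (7) {a_3, a_4, a_1}: 0 true — none ✓
  (8) {a_3, a_4, a_0, a_2}: 0/4 true — not all ✓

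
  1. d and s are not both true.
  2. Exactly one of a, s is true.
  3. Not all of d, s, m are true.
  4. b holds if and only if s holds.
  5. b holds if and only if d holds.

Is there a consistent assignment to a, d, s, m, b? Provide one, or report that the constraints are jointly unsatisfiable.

a = True, d = False, s = False, m = False, b = False

  (1) d=F, s=F — not both ✓
  (2) {a, s}: 1 true — exactly one ✓
  (3) {d, s, m}: 0/3 true — not all ✓
  (4) b=F, s=F — same ✓
  (5) b=F, d=F — same ✓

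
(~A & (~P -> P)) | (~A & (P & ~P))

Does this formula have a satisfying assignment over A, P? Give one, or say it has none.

A: False, P: True

  (~A & (~P -> P)) | (~A & (P & ~P)) = True
    ~A & (~P -> P) = True
      ~A = True
      ~P -> P = True
        ~P = False
    ~A & (P & ~P) = False
      ~A = True
      P & ~P = False
        ~P = False
The formula evaluates to True.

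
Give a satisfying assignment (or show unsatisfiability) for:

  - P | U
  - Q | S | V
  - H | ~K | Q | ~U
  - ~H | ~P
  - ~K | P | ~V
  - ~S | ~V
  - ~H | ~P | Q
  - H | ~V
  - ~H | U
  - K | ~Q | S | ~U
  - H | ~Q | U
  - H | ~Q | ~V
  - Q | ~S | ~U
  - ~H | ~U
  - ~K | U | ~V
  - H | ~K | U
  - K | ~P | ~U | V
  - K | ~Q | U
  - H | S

S: True, P: False, U: True, K: True, Q: True, H: False, V: False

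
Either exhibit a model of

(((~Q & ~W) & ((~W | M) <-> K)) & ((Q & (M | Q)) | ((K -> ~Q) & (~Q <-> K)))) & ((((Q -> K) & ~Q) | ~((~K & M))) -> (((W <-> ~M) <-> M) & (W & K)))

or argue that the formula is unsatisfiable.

Case Q = True: the conjunct ~Q is False.
Case Q = False: the formula simplifies to ((~W & ((~W | M) <-> K)) & K) & (((W <-> ~M) <-> M) & (W & K)).
  W = True: the conjunct ~W is False.
  W = False: the conjunct W is False.
Both cases fail — unsatisfiable.

UNSATISFIABLE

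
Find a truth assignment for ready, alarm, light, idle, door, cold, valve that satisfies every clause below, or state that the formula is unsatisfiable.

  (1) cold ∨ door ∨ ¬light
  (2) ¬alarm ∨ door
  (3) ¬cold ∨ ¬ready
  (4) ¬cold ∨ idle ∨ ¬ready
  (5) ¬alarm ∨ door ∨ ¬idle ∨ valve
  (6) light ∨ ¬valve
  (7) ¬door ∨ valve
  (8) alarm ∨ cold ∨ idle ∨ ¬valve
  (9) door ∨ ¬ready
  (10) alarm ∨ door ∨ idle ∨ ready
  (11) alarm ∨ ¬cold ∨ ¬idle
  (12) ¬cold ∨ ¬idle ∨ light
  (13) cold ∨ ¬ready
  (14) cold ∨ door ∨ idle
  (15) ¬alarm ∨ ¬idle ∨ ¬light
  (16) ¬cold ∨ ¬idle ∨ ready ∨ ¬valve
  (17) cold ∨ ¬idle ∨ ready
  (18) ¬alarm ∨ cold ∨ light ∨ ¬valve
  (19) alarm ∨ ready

ready = False, alarm = True, light = True, idle = False, door = True, cold = True, valve = True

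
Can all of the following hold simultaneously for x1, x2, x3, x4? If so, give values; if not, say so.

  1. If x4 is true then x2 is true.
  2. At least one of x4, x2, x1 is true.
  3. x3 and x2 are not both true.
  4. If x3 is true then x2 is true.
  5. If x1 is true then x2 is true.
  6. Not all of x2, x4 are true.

x1 = True, x2 = True, x3 = False, x4 = False

  (1) x4=F ⇒ x2: vacuous ✓
  (2) {x4, x2, x1}: 2 true — at least one ✓
  (3) x3=F, x2=T — not both ✓
  (4) x3=F ⇒ x2: vacuous ✓
  (5) x1=T ⇒ x2: T ✓
  (6) {x2, x4}: 1/2 true — not all ✓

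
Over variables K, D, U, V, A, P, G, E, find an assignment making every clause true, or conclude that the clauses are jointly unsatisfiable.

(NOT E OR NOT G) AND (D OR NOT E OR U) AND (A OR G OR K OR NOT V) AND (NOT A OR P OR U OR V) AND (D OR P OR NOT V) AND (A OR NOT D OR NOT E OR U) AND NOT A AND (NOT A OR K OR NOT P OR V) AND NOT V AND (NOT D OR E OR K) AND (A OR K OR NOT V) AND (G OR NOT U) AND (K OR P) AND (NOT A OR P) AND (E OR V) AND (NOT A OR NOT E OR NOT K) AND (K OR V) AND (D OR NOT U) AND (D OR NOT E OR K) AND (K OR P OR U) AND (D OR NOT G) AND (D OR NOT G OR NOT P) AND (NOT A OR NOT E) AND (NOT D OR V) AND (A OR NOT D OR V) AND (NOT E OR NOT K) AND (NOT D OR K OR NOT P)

Case K = True:
  (NOT A) forces A = False.
  (NOT V) forces V = False.
  (E OR V) forces E = True.
  Clause (NOT E OR NOT K) is falsified — contradiction.
Case K = False:
  (NOT A) forces A = False.
  (NOT V) forces V = False.
  Clause (K OR V) is falsified — contradiction.
Both cases fail, so the formula is unsatisfiable.

The formula is unsatisfiable.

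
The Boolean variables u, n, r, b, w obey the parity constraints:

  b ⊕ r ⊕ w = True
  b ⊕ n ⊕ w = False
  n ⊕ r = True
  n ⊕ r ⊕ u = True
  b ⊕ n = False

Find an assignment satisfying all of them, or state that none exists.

u = False, n = True, r = False, b = True, w = False

b ⊕ r ⊕ w = T ⊕ F ⊕ F = True ✓
b ⊕ n ⊕ w = T ⊕ T ⊕ F = False ✓
n ⊕ r = T ⊕ F = True ✓
n ⊕ r ⊕ u = T ⊕ F ⊕ F = True ✓
b ⊕ n = T ⊕ T = False ✓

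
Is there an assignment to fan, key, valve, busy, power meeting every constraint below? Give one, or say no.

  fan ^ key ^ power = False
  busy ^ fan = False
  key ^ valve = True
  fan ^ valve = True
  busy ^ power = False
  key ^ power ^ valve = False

Adding constraints 1, 4, 6 mod 2: every variable appears an even number of times on the left, so the left side is 0.
But the right sides sum to 1 (mod 2). 0 ≠ 1 — the system is inconsistent.

No satisfying assignment exists.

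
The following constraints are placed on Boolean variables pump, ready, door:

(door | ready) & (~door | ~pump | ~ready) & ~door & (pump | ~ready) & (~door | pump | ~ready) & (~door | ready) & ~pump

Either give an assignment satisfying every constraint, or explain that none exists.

Unsatisfiable — no assignment works.

Case pump = True:
  Clause (~pump) is falsified — contradiction.
Case pump = False:
  (~door) forces door = False.
  (door | ready) forces ready = True.
  Clause (pump | ~ready) is falsified — contradiction.
Both cases fail, so the formula is unsatisfiable.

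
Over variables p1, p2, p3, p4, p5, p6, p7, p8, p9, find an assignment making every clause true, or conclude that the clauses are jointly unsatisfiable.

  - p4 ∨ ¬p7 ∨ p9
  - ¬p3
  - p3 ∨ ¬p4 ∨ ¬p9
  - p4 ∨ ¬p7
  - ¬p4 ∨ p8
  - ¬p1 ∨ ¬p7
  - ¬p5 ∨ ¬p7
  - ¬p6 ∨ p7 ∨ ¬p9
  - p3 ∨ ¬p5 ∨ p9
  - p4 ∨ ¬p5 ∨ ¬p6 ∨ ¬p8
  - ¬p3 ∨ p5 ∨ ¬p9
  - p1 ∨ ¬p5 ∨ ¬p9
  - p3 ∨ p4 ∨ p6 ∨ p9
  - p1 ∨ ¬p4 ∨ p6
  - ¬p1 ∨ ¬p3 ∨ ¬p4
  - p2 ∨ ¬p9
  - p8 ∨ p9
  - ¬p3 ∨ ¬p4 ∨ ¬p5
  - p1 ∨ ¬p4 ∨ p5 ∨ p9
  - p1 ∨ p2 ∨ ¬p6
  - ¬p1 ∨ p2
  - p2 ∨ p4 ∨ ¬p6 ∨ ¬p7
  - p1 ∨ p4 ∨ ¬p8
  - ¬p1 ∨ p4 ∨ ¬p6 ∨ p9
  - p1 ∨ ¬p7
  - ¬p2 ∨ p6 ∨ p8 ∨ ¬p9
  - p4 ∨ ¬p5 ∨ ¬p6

p1 = True; p2 = True; p3 = False; p4 = False; p5 = False; p6 = False; p7 = False; p8 = True; p9 = True

Unit clause (¬p3) forces p3 = False.
Set p1 = True.
  then (¬p1 ∨ ¬p7) forces p7 = False.
  then (¬p1 ∨ p2) forces p2 = True.
Set p4 = False.
Set p5 = False.
Try p6 = True:
  (¬p6 ∨ p7 ∨ ¬p9) forces p9 = False.
  clause (¬p1 ∨ p4 ∨ ¬p6 ∨ p9) is falsified — backtrack.
So p6 = False.
  then (p3 ∨ p4 ∨ p6 ∨ p9) forces p9 = True.
  then (¬p2 ∨ p6 ∨ p8 ∨ ¬p9) forces p8 = True.
All clauses satisfied.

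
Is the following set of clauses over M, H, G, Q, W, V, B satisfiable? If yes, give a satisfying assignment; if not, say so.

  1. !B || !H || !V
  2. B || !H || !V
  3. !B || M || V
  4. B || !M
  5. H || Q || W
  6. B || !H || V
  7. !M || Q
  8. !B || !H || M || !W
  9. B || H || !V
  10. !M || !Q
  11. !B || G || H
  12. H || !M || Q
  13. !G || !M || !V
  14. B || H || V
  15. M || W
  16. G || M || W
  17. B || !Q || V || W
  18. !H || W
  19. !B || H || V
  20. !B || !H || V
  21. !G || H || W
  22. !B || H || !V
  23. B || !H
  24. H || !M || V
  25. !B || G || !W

Case M = True:
  (B || !M) forces B = True.
  (!M || Q) forces Q = True.
  Clause (!M || !Q) is falsified — contradiction.
Case M = False:
  (M || W) forces W = True.
  If B = True:
    (!B || M || V) forces V = True.
    (!B || !H || !V) forces H = False.
    clause (!B || H || !V) is falsified.
  If B = False:
    (B || !H) forces H = False.
    (B || H || !V) forces V = False.
    clause (B || H || V) is falsified.
  Every sub-case reaches a contradiction.
Both cases fail, so the formula is unsatisfiable.

Unsatisfiable — no assignment works.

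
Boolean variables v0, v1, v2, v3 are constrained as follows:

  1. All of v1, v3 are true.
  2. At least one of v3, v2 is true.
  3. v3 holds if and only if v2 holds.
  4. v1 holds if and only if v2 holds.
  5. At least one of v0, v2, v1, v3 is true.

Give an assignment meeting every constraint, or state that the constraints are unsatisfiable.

v0 = False, v1 = True, v2 = True, v3 = True

  (1) {v1, v3}: all 2 true ✓
  (2) {v3, v2}: 2 true — at least one ✓
  (3) v3=T, v2=T — same ✓
  (4) v1=T, v2=T — same ✓
  (5) {v0, v2, v1, v3}: 3 true — at least one ✓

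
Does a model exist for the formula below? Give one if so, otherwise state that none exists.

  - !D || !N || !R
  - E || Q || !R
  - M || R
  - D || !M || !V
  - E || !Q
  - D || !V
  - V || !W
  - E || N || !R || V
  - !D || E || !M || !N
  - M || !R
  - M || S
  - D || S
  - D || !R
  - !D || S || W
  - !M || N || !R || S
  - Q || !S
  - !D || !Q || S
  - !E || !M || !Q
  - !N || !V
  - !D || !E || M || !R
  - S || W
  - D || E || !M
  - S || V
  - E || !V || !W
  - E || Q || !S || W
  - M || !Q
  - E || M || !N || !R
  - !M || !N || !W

M = True; R = False; Q = False; E = True; N = False; W = True; D = True; S = False; V = True

Set M = True.
Set R = False.
Try Q = True:
  (E || !Q) forces E = True.
  clause (!E || !M || !Q) is falsified — backtrack.
So Q = False.
  then (Q || !S) forces S = False.
  then (S || W) forces W = True.
  then (S || V) forces V = True.
  then (E || !V || !W) forces E = True.
  then (!M || !N || !W) forces N = False.
  then (D || !M || !V) forces D = True.
All clauses satisfied.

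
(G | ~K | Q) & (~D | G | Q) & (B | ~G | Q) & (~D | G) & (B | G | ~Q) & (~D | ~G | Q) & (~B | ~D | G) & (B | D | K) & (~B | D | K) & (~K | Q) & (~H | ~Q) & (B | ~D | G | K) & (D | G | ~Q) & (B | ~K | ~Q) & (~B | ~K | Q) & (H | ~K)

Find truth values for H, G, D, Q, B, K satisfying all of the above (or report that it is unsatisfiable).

Set H = False.
  then (H | ~K) forces K = False.
Set G = True.
Try D = False:
  (B | D | K) forces B = True.
  clause (~B | D | K) is falsified — backtrack.
So D = True.
  then (~D | ~G | Q) forces Q = True.
Set B = False.
All clauses satisfied.

H = False; G = True; D = True; Q = True; B = False; K = False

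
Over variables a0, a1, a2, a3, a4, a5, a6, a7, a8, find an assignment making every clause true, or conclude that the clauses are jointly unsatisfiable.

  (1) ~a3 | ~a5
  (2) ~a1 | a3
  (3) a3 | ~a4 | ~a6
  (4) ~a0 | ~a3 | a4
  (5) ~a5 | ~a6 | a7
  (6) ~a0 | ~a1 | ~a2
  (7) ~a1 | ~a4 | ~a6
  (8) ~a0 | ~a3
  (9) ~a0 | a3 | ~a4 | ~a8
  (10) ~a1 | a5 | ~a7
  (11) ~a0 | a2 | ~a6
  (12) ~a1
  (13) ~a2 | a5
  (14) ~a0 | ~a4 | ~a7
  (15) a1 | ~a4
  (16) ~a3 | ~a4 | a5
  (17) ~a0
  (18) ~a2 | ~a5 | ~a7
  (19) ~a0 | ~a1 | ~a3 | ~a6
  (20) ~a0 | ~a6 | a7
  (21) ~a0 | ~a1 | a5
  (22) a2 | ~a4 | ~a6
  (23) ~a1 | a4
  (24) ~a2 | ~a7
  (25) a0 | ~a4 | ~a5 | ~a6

a0: False; a1: False; a2: False; a3: True; a4: False; a5: False; a6: False; a7: True; a8: False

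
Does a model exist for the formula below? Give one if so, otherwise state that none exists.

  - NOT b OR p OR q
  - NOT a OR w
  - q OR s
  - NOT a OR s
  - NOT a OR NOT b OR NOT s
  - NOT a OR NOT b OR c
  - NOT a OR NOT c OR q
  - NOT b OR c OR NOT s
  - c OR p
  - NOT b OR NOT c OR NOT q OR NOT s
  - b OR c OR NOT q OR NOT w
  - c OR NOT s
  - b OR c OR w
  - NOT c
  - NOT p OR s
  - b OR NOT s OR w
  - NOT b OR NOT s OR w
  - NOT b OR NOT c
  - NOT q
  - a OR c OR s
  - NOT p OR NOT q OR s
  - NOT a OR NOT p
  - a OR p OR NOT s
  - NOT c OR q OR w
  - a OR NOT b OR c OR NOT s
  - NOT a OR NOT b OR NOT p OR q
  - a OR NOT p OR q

Case q = True:
  Clause (NOT q) is falsified — contradiction.
Case q = False:
  (q OR s) forces s = True.
  (c OR NOT s) forces c = True.
  Clause (NOT c) is falsified — contradiction.
Both cases fail, so the formula is unsatisfiable.

The formula is unsatisfiable.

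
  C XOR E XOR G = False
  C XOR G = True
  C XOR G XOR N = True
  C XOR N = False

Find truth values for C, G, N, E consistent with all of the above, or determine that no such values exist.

C=F; G=T; N=F; E=T

C XOR E XOR G = F XOR T XOR T = False ✓
C XOR G = F XOR T = True ✓
C XOR G XOR N = F XOR T XOR F = True ✓
C XOR N = F XOR F = False ✓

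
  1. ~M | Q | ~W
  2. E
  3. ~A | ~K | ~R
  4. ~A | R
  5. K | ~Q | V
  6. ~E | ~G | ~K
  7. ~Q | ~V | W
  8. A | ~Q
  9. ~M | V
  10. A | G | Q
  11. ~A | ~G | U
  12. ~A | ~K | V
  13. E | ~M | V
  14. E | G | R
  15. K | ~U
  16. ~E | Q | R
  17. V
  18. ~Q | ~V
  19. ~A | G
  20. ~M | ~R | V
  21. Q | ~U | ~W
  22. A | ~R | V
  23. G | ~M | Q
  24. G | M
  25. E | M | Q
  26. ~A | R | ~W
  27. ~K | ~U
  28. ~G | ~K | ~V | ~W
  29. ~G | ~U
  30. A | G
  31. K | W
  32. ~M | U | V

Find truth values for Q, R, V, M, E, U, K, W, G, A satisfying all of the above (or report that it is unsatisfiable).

Unit clause (E) forces E = True.
Unit clause (V) forces V = True.
In (~Q | ~V) only ~Q is left, so Q = False.
In (~E | Q | R) only R is left, so R = True.
Try M = True:
  (~M | Q | ~W) forces W = False.
  (G | ~M | Q) forces G = True.
  (~E | ~G | ~K) forces K = False.
  clause (K | W) is falsified — backtrack.
So M = False.
  then (G | M) forces G = True.
  then (~G | ~U) forces U = False.
  then (~E | ~G | ~K) forces K = False.
  then (~A | ~G | U) forces A = False.
  then (K | W) forces W = True.
All clauses satisfied.

Q = False; R = True; V = True; M = False; E = True; U = False; K = False; W = True; G = True; A = False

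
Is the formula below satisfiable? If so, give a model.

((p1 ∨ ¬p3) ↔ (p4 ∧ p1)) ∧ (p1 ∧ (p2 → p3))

p1: True, p2: False, p3: False, p4: True

  (p1 ∨ ¬p3) ↔ (p4 ∧ p1) = True
    p1 ∨ ¬p3 = True
      ¬p3 = True
    p4 ∧ p1 = True
  p1 ∧ (p2 → p3) = True
    p2 → p3 = True
Both conjuncts True, so the formula holds.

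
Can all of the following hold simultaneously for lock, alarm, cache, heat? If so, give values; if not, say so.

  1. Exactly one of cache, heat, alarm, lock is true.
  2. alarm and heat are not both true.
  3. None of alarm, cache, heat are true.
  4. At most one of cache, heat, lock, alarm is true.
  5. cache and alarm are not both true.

lock=T, alarm=F, cache=F, heat=F

  (1) {cache, heat, alarm, lock}: 1 true — exactly one ✓
  (2) alarm=F, heat=F — not both ✓
  (3) {alarm, cache, heat}: 0 true — none ✓
  (4) {cache, heat, lock, alarm}: 1 true — at most one ✓
  (5) cache=F, alarm=F — not both ✓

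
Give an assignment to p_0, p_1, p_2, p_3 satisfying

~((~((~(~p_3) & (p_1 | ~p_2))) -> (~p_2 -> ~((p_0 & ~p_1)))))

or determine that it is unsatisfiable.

p_0=T, p_1=F, p_2=F, p_3=F

  ~((~((~(~p_3) & (p_1 | ~p_2))) -> (~p_2 -> ~((p_0 & ~p_1))))) = True
    ~((~(~p_3) & (p_1 | ~p_2))) -> (~p_2 -> ~((p_0 & ~p_1))) = False
      ~((~(~p_3) & (p_1 | ~p_2))) = True
        ~(~p_3) & (p_1 | ~p_2) = False
          ~(~p_3) = False
            ~p_3 = True
          p_1 | ~p_2 = True
            ~p_2 = True
      ~p_2 -> ~((p_0 & ~p_1)) = False
        ~p_2 = True
        ~((p_0 & ~p_1)) = False
          p_0 & ~p_1 = True
            ~p_1 = True
The formula evaluates to True.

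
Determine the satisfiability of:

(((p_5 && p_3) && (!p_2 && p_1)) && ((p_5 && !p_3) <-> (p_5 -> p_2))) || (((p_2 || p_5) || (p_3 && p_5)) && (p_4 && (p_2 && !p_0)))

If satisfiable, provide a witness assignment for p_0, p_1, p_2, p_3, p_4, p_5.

p_0 = False; p_1 = False; p_2 = True; p_3 = False; p_4 = True; p_5 = False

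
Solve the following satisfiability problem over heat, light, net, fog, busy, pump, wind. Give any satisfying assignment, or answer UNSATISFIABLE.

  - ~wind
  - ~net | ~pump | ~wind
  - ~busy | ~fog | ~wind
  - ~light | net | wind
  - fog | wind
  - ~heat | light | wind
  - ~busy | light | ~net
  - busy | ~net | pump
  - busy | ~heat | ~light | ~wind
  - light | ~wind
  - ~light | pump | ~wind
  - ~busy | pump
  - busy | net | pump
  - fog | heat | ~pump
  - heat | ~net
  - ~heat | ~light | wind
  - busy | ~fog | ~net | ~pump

Unit clause (~wind) forces wind = False.
In (fog | wind) only fog is left, so fog = True.
Set heat = False.
  then (heat | ~net) forces net = False.
  then (~light | net | wind) forces light = False.
Set busy = True.
  then (~busy | pump) forces pump = True.
All clauses satisfied.

heat: False; light: False; net: False; fog: True; busy: True; pump: True; wind: False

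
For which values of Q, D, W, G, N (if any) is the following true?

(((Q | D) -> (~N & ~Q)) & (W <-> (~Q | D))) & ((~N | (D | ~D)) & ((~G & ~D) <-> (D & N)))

Q = False, D = True, W = True, G = True, N = False

  ((Q | D) -> (~N & ~Q)) & (W <-> (~Q | D)) = True
    (Q | D) -> (~N & ~Q) = True
      Q | D = True
      ~N & ~Q = True
        ~N = True
        ~Q = True
    W <-> (~Q | D) = True
      ~Q | D = True
        ~Q = True
  (~N | (D | ~D)) & ((~G & ~D) <-> (D & N)) = True
    ~N | (D | ~D) = True
      ~N = True
      D | ~D = True
        ~D = False
    (~G & ~D) <-> (D & N) = True
      ~G & ~D = False
        ~G = False
        ~D = False
      D & N = False
Both conjuncts True, so the formula holds.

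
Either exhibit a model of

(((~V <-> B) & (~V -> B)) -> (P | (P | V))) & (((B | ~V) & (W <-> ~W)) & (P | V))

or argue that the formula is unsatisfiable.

The conjunct W <-> ~W is unsatisfiable on its own:
  W=F: evaluates to False.
  W=T: evaluates to False.
So the whole conjunction is unsatisfiable.

Unsatisfiable — no assignment works.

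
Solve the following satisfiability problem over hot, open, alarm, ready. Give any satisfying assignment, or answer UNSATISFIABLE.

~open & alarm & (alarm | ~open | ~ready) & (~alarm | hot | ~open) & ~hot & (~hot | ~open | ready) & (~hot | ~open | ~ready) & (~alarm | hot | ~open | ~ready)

hot = False; open = False; alarm = True; ready = False

Unit clause (~open) forces open = False.
Unit clause (alarm) forces alarm = True.
Unit clause (~hot) forces hot = False.
Set ready = False.
Check each clause:
  (~open): ~open holds.
  (alarm): alarm holds.
  (alarm | ~open | ~ready): alarm holds.
  (~alarm | hot | ~open): ~open holds.
  (~hot): ~hot holds.
  (~hot | ~open | ready): ~hot holds.
  (~hot | ~open | ~ready): ~hot holds.
  (~alarm | hot | ~open | ~ready): ~open holds.
All clauses satisfied.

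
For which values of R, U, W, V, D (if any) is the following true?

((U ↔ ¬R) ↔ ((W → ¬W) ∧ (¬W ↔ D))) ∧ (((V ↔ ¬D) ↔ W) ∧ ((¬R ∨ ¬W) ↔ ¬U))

R = True; U = True; W = True; V = True; D = False

  (U ↔ ¬R) ↔ ((W → ¬W) ∧ (¬W ↔ D)) = True
    U ↔ ¬R = False
      ¬R = False
    (W → ¬W) ∧ (¬W ↔ D) = False
      W → ¬W = False
        ¬W = False
      ¬W ↔ D = True
        ¬W = False
  ((V ↔ ¬D) ↔ W) ∧ ((¬R ∨ ¬W) ↔ ¬U) = True
    (V ↔ ¬D) ↔ W = True
      V ↔ ¬D = True
        ¬D = True
    (¬R ∨ ¬W) ↔ ¬U = True
      ¬R ∨ ¬W = False
        ¬R = False
        ¬W = False
      ¬U = False
Both conjuncts True, so the formula holds.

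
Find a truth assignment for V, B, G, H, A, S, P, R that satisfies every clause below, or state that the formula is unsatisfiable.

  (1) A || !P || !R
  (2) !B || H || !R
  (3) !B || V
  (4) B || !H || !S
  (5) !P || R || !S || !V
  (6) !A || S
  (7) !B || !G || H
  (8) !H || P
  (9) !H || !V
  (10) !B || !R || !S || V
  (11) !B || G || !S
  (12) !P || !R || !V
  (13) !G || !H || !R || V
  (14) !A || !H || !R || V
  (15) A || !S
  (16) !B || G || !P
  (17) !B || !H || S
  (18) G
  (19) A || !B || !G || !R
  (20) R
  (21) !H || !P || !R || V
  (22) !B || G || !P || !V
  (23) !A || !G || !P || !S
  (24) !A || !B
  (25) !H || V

V = False, B = False, G = True, H = False, A = False, S = False, P = False, R = True

Unit clause (G) forces G = True.
Unit clause (R) forces R = True.
Set V = False.
  then (!B || V) forces B = False.
  then (!G || !H || !R || V) forces H = False.
Set A = False.
  then (A || !P || !R) forces P = False.
  then (A || !S) forces S = False.
All clauses satisfied.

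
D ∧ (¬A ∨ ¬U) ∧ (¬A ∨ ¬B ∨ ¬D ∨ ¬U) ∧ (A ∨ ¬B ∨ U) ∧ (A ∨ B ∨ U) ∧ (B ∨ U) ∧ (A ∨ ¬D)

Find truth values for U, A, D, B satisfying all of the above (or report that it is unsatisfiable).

Unit clause (D) forces D = True.
In (A ∨ ¬D) only A is left, so A = True.
In (¬A ∨ ¬U) only ¬U is left, so U = False.
In (B ∨ U) only B is left, so B = True.
Check each clause:
  (D): D holds.
  (¬A ∨ ¬U): ¬U holds.
  (¬A ∨ ¬B ∨ ¬D ∨ ¬U): ¬U holds.
  (A ∨ ¬B ∨ U): A holds.
  (A ∨ B ∨ U): A holds.
  (B ∨ U): B holds.
  (A ∨ ¬D): A holds.
All clauses satisfied.

U: False, A: True, D: True, B: True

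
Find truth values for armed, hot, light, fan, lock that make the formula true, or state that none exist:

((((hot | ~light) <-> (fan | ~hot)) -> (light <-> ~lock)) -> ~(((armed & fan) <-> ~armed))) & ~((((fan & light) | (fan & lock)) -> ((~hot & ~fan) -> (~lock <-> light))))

The formula is unsatisfiable.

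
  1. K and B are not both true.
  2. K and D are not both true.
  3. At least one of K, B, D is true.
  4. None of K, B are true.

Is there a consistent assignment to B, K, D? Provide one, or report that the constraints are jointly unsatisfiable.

B=F; K=F; D=T

  (1) K=F, B=F — not both ✓
  (2) K=F, D=T — not both ✓
  (3) {K, B, D}: 1 true — at least one ✓
  (4) {K, B}: 0 true — none ✓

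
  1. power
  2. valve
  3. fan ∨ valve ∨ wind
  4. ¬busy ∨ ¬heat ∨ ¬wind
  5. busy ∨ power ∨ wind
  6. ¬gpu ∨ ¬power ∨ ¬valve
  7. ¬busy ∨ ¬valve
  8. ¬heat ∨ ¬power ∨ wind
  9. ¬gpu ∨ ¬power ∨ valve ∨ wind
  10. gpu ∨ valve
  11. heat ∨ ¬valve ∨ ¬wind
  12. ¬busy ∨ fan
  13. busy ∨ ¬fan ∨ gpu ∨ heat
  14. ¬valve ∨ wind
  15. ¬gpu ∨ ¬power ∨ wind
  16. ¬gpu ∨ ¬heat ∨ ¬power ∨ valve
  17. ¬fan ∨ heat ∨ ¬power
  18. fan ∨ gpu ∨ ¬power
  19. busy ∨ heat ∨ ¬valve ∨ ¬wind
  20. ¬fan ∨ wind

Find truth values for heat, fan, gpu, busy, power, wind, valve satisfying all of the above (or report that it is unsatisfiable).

heat: True; fan: True; gpu: False; busy: False; power: True; wind: True; valve: True

Unit clause (power) forces power = True.
Unit clause (valve) forces valve = True.
In (¬gpu ∨ ¬power ∨ ¬valve) only ¬gpu is left, so gpu = False.
In (¬busy ∨ ¬valve) only ¬busy is left, so busy = False.
In (¬valve ∨ wind) only wind is left, so wind = True.
In (fan ∨ gpu ∨ ¬power) only fan is left, so fan = True.
In (busy ∨ heat ∨ ¬valve ∨ ¬wind) only heat is left, so heat = True.
All clauses satisfied.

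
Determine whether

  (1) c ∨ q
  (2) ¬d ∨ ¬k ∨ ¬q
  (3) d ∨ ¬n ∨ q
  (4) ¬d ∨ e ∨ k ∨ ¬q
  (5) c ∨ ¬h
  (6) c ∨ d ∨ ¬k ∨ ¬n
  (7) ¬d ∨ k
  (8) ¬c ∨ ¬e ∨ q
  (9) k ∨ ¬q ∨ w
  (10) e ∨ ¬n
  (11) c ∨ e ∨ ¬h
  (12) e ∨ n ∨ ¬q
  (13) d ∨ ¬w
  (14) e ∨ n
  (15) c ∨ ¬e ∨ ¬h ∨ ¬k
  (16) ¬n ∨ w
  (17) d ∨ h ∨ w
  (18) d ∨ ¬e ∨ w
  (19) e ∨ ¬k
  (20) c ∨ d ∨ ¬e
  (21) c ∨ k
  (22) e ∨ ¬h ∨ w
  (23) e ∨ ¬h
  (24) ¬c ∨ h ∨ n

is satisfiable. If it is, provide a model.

Unsatisfiable — no assignment works.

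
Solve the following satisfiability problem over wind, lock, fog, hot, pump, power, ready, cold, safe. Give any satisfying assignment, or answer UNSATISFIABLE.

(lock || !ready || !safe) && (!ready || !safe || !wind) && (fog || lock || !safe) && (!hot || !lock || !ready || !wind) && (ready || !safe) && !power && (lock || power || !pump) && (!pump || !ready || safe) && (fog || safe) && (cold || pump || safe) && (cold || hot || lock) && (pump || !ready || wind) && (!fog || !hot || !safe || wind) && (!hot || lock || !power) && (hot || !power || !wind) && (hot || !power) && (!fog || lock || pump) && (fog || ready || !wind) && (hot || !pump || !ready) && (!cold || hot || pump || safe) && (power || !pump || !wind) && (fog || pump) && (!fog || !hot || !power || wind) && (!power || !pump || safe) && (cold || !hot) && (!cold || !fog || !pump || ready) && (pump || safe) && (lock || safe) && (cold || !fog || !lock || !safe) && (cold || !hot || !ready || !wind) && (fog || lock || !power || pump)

Unit clause (!power) forces power = False.
Set wind = False.
Try lock = False:
  (lock || power || !pump) forces pump = False.
  (pump || !ready || wind) forces ready = False.
  (ready || !safe) forces safe = False.
  clause (pump || safe) is falsified — backtrack.
So lock = True.
Set fog = False.
  then (fog || safe) forces safe = True.
  then (fog || pump) forces pump = True.
  then (ready || !safe) forces ready = True.
  then (hot || !pump || !ready) forces hot = True.
  then (cold || !hot) forces cold = True.
All clauses satisfied.

wind = False, lock = True, fog = False, hot = True, pump = True, power = False, ready = True, cold = True, safe = True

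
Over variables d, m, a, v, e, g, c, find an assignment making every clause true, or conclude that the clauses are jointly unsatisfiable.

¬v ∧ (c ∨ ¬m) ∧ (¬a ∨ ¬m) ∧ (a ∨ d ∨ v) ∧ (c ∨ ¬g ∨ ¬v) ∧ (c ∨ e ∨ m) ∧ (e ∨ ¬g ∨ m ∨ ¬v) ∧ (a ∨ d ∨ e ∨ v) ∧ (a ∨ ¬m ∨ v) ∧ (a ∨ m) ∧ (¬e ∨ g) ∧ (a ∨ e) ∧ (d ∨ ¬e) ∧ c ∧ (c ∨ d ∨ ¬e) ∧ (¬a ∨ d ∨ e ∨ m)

d: True, m: False, a: True, v: False, e: False, g: False, c: True

Unit clause (¬v) forces v = False.
Unit clause (c) forces c = True.
Set d = True.
Try m = True:
  (¬a ∨ ¬m) forces a = False.
  clause (a ∨ ¬m ∨ v) is falsified — backtrack.
So m = False.
  then (a ∨ m) forces a = True.
Set e = False.
Set g = False.
All clauses satisfied.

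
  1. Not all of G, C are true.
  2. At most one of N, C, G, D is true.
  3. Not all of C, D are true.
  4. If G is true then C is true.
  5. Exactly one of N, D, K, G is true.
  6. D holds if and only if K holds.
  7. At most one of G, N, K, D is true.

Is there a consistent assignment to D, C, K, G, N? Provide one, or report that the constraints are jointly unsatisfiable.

D: False; C: False; K: False; G: False; N: True

  (1) {G, C}: 0/2 true — not all ✓
  (2) {N, C, G, D}: 1 true — at most one ✓
  (3) {C, D}: 0/2 true — not all ✓
  (4) G=F ⇒ C: vacuous ✓
  (5) {N, D, K, G}: 1 true — exactly one ✓
  (6) D=F, K=F — same ✓
  (7) {G, N, K, D}: 1 true — at most one ✓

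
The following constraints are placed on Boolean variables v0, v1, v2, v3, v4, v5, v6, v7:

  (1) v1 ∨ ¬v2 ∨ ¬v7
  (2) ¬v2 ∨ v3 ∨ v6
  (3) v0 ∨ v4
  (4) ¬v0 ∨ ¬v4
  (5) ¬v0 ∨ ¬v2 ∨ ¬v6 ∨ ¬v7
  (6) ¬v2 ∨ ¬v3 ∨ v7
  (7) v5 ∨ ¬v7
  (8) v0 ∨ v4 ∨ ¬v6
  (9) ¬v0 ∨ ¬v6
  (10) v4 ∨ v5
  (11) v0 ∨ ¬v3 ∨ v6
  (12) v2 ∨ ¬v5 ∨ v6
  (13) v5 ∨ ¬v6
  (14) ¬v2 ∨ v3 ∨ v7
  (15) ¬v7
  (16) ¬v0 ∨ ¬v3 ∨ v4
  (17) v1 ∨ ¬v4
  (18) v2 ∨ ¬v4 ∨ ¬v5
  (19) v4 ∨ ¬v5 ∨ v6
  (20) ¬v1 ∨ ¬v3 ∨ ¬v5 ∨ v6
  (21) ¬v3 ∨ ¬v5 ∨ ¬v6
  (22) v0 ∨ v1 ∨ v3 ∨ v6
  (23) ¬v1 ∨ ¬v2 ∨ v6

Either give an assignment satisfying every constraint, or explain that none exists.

Unit clause (¬v7) forces v7 = False.
Try v0 = True:
  (¬v0 ∨ ¬v4) forces v4 = False.
  (¬v0 ∨ ¬v6) forces v6 = False.
  (v4 ∨ v5) forces v5 = True.
  clause (v4 ∨ ¬v5 ∨ v6) is falsified — backtrack.
So v0 = False.
  then (v0 ∨ v4) forces v4 = True.
  then (v1 ∨ ¬v4) forces v1 = True.
Try v2 = True:
  (¬v2 ∨ ¬v3 ∨ v7) forces v3 = False.
  clause (¬v2 ∨ v3 ∨ v7) is falsified — backtrack.
So v2 = False.
  then (v2 ∨ ¬v4 ∨ ¬v5) forces v5 = False.
  then (v5 ∨ ¬v6) forces v6 = False.
  then (v0 ∨ ¬v3 ∨ v6) forces v3 = False.
All clauses satisfied.

v0 = False; v1 = True; v2 = False; v3 = False; v4 = True; v5 = False; v6 = False; v7 = False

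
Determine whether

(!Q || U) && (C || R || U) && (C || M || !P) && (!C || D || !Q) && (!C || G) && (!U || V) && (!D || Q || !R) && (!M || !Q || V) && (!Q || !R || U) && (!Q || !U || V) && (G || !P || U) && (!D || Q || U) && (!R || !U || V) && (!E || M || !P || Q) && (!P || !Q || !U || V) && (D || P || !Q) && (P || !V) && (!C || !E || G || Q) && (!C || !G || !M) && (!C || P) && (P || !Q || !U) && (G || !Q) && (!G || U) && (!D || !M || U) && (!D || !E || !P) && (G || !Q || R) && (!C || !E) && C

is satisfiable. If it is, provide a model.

R = False, Q = True, U = True, M = False, P = True, V = True, E = False, D = True, G = True, C = True

Unit clause (C) forces C = True.
In (!C || G) only G is left, so G = True.
In (!C || !G || !M) only !M is left, so M = False.
In (!C || P) only P is left, so P = True.
In (!G || U) only U is left, so U = True.
In (!C || !E) only !E is left, so E = False.
In (!U || V) only V is left, so V = True.
Set R = False.
Set Q = True.
  then (!C || D || !Q) forces D = True.
All clauses satisfied.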